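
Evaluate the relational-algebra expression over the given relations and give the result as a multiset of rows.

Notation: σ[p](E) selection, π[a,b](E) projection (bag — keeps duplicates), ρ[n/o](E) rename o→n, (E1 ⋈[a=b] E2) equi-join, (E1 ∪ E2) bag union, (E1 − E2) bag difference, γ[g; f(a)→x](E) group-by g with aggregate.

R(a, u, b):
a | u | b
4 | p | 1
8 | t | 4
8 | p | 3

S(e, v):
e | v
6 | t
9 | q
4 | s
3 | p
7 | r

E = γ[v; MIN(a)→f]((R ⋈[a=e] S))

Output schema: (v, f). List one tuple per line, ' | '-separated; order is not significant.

Subexpression sizes:
  R → 3
  S → 5
  (R ⋈[a=e] S) → 1
  γ[v; MIN(a)→f]((R ⋈[a=e] S)) → 1

== RESULT ==
v | f
s | 4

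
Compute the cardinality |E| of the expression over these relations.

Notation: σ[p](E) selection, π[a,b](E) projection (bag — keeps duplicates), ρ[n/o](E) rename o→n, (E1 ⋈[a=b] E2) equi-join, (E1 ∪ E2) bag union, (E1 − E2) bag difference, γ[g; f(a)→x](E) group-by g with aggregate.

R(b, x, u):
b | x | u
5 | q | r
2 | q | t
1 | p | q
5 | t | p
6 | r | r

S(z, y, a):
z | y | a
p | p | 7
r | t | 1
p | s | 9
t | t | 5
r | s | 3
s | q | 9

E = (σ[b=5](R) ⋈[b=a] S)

Subexpression sizes:
  R → 5
  σ[b=5](R) → 2
  S → 6
  (σ[b=5](R) ⋈[b=a] S) → 2

|E| = 2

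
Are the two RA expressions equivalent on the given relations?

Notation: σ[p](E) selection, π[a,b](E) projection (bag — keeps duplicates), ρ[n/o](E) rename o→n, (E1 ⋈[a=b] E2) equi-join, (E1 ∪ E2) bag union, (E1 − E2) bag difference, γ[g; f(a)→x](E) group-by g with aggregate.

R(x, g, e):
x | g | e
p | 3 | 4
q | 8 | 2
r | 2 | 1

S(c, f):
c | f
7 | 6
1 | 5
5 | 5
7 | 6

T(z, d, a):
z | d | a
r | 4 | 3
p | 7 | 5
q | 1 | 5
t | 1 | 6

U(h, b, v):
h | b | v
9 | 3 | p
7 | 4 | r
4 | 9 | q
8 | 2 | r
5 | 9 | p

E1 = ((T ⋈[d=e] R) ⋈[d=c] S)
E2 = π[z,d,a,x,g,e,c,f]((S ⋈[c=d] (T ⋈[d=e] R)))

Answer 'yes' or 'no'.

E1 per-node cardinality:
  T → 4
  R → 3
  (T ⋈[d=e] R) → 3
  S → 4
  ((T ⋈[d=e] R) ⋈[d=c] S) → 2
E2 per-node cardinality:
  S → 4
  T → 4
  R → 3
  (T ⋈[d=e] R) → 3
  (S ⋈[c=d] (T ⋈[d=e] R)) → 2
  π[z,d,a,x,g,e,c,f]((S ⋈[c=d] (T ⋈[d=e] R))) → 2

E1 and E2 produce the same multiset:
z | d | a | x | g | e | c | f
q | 1 | 5 | r | 2 | 1 | 1 | 5
t | 1 | 6 | r | 2 | 1 | 1 | 5

yes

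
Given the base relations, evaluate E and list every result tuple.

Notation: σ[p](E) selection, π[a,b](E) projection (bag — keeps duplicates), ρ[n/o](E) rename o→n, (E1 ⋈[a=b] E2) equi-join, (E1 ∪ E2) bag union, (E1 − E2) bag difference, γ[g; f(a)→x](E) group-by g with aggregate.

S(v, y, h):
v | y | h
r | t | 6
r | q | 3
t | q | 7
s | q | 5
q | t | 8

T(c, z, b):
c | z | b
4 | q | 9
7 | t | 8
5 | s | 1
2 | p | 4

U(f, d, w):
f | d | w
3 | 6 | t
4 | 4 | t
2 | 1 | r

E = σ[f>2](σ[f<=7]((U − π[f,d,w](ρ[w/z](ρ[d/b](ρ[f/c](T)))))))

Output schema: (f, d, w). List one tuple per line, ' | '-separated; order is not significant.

Stepwise |·|:
  U → 3
  T → 4
  ρ[f/c](T) → 4
  ρ[d/b](ρ[f/c](T)) → 4
  ρ[w/z](ρ[d/b](ρ[f/c](T))) → 4
  π[f,d,w](ρ[w/z](ρ[d/b](ρ[f/c](T)))) → 4
  (U − π[f,d,w](ρ[w/z](ρ[d/b](ρ[f/c](T))))) → 3
  σ[f<=7]((U − π[f,d,w](ρ[w/z](ρ[d/b](ρ[f/c](T)))))) → 3
  σ[f>2](σ[f<=7]((U − π[f,d,w](ρ[w/z](ρ[d/b](ρ[f/c](T))))))) → 2

== RESULT ==
f | d | w
3 | 6 | t
4 | 4 | t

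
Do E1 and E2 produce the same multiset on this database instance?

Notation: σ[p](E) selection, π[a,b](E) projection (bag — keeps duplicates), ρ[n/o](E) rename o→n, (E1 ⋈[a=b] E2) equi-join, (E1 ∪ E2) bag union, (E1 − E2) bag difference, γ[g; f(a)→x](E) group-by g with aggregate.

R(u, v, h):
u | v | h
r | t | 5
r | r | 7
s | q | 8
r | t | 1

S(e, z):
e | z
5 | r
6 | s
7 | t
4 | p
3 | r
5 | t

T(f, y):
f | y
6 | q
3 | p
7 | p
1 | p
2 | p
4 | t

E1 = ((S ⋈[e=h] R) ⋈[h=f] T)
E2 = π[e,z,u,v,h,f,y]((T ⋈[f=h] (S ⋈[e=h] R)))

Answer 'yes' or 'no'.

E1 row counts bottom-up:
  S → 6
  R → 4
  (S ⋈[e=h] R) → 3
  T → 6
  ((S ⋈[e=h] R) ⋈[h=f] T) → 1
E2 row counts bottom-up:
  T → 6
  S → 6
  R → 4
  (S ⋈[e=h] R) → 3
  (T ⋈[f=h] (S ⋈[e=h] R)) → 1
  π[e,z,u,v,h,f,y]((T ⋈[f=h] (S ⋈[e=h] R))) → 1

E1 and E2 produce the same multiset:
e | z | u | v | h | f | y
7 | t | r | r | 7 | 7 | p

yes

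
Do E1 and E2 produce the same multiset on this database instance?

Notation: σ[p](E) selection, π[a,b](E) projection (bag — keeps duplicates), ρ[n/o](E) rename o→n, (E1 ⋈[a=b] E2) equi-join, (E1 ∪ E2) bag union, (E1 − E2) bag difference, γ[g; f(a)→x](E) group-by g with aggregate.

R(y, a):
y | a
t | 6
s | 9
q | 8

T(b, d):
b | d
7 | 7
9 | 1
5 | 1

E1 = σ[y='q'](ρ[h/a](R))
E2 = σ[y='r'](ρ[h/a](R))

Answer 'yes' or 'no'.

E1 subexpression sizes:
  R → 3
  ρ[h/a](R) → 3
  σ[y='q'](ρ[h/a](R)) → 1
E2 subexpression sizes:
  R → 3
  ρ[h/a](R) → 3
  σ[y='r'](ρ[h/a](R)) → 0

E1 result:
y | h
q | 8
E2 result:
y | h
(0 rows)
Witness: ('q', 8) appears 1× in E1 but 0× in E2.

no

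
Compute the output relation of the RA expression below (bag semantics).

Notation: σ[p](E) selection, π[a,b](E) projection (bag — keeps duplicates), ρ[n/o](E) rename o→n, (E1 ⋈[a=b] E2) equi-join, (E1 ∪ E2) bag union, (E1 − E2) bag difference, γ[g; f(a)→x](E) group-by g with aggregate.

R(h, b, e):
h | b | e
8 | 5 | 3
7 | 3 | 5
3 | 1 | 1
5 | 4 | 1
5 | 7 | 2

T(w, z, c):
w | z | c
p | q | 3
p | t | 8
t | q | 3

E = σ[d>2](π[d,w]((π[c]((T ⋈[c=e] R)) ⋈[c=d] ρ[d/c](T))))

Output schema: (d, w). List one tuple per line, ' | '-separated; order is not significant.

Stepwise |·|:
  T → 3
  R → 5
  (T ⋈[c=e] R) → 2
  π[c]((T ⋈[c=e] R)) → 2
  T → 3
  ρ[d/c](T) → 3
  (π[c]((T ⋈[c=e] R)) ⋈[c=d] ρ[d/c](T)) → 4
  π[d,w]((π[c]((T ⋈[c=e] R)) ⋈[c=d] ρ[d/c](T))) → 4
  σ[d>2](π[d,w]((π[c]((T ⋈[c=e] R)) ⋈[c=d] ρ[d/c](T)))) → 4

== RESULT ==
d | w
3 | p
3 | p
3 | t
3 | t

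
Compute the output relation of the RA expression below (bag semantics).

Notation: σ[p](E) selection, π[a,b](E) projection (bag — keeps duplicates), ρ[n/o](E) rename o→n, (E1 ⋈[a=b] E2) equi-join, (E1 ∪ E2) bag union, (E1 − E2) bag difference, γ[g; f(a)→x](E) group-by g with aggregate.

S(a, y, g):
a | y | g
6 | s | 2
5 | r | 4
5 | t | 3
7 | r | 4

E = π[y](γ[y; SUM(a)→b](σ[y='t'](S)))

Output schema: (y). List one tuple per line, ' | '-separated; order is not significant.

Per-node cardinality:
  S → 4
  σ[y='t'](S) → 1
  γ[y; SUM(a)→b](σ[y='t'](S)) → 1
  π[y](γ[y; SUM(a)→b](σ[y='t'](S))) → 1

== RESULT ==
y
t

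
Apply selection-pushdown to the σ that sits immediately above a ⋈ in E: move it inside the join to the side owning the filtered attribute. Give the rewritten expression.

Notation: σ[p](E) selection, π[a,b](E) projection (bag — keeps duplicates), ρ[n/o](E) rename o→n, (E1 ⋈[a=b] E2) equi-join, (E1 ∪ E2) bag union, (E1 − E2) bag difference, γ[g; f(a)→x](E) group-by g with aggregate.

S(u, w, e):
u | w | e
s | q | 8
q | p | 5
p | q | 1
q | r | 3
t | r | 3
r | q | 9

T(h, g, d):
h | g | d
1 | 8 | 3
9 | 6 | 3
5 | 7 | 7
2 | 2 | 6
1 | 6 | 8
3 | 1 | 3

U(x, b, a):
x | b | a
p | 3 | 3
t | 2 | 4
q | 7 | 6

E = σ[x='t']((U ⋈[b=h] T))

σ filters on x, owned by the left side.
E' = (σ[x='t'](U) ⋈[b=h] T)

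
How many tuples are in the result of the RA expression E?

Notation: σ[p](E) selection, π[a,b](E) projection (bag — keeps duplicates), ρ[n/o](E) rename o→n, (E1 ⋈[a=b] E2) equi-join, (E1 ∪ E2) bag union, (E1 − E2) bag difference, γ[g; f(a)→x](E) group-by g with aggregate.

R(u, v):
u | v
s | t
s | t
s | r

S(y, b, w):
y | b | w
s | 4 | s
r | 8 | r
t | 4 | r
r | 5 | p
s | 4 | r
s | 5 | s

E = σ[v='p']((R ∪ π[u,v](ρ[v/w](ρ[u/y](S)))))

Stepwise |·|:
  R → 3
  S → 6
  ρ[u/y](S) → 6
  ρ[v/w](ρ[u/y](S)) → 6
  π[u,v](ρ[v/w](ρ[u/y](S))) → 6
  (R ∪ π[u,v](ρ[v/w](ρ[u/y](S)))) → 9
  σ[v='p']((R ∪ π[u,v](ρ[v/w](ρ[u/y](S))))) → 1

|E| = 1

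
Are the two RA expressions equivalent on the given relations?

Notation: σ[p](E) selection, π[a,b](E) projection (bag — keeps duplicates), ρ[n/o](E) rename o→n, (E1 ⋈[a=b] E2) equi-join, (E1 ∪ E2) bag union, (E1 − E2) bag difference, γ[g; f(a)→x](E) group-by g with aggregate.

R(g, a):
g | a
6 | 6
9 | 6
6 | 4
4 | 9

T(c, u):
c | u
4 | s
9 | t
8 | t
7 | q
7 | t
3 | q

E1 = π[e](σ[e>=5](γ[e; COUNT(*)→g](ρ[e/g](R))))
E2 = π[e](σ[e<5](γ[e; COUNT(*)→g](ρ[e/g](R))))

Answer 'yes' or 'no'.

E1 subexpression sizes:
  R → 4
  ρ[e/g](R) → 4
  γ[e; COUNT(*)→g](ρ[e/g](R)) → 3
  σ[e>=5](γ[e; COUNT(*)→g](ρ[e/g](R))) → 2
  π[e](σ[e>=5](γ[e; COUNT(*)→g](ρ[e/g](R)))) → 2
E2 subexpression sizes:
  R → 4
  ρ[e/g](R) → 4
  γ[e; COUNT(*)→g](ρ[e/g](R)) → 3
  σ[e<5](γ[e; COUNT(*)→g](ρ[e/g](R))) → 1
  π[e](σ[e<5](γ[e; COUNT(*)→g](ρ[e/g](R)))) → 1

E1 result:
e
6
9
E2 result:
e
4
Witness: (6,) appears 1× in E1 but 0× in E2.

no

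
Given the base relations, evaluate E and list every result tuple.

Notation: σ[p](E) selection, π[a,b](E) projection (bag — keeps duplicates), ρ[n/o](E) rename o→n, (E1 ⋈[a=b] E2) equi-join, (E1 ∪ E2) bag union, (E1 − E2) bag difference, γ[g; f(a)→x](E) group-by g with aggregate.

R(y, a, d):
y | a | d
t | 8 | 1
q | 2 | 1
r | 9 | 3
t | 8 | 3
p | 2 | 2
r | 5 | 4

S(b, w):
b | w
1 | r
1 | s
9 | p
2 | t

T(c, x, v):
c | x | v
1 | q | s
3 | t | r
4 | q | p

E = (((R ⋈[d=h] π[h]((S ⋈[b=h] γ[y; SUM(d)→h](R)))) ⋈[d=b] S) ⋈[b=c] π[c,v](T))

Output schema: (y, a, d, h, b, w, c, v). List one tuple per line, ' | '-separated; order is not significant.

Subexpression sizes:
  R → 6
  S → 4
  R → 6
  γ[y; SUM(d)→h](R) → 4
  (S ⋈[b=h] γ[y; SUM(d)→h](R)) → 3
  π[h]((S ⋈[b=h] γ[y; SUM(d)→h](R))) → 3
  (R ⋈[d=h] π[h]((S ⋈[b=h] γ[y; SUM(d)→h](R)))) → 5
  S → 4
  ((R ⋈[d=h] π[h]((S ⋈[b=h] γ[y; SUM(d)→h](R)))) ⋈[d=b] S) → 9
  T → 3
  π[c,v](T) → 3
  (((R ⋈[d=h] π[h]((S ⋈[b=h] γ[y; SUM(d)→h](R)))) ⋈[d=b] S) ⋈[b=c] π[c,v](T)) → 8

== RESULT ==
y | a | d | h | b | w | c | v
q | 2 | 1 | 1 | 1 | r | 1 | s
q | 2 | 1 | 1 | 1 | r | 1 | s
q | 2 | 1 | 1 | 1 | s | 1 | s
q | 2 | 1 | 1 | 1 | s | 1 | s
t | 8 | 1 | 1 | 1 | r | 1 | s
t | 8 | 1 | 1 | 1 | r | 1 | s
t | 8 | 1 | 1 | 1 | s | 1 | s
t | 8 | 1 | 1 | 1 | s | 1 | s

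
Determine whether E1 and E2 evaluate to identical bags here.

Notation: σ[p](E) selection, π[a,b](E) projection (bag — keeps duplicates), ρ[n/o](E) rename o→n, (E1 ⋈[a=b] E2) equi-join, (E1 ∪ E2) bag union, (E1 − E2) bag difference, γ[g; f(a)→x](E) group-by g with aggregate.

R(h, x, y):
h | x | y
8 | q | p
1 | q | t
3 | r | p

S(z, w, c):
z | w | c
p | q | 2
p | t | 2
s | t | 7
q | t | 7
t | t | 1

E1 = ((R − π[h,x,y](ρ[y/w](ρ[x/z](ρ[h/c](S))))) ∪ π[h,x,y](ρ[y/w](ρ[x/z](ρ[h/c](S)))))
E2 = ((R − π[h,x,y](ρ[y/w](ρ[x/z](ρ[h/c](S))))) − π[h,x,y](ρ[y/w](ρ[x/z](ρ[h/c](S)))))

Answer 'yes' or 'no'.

E1 per-node cardinality:
  R → 3
  S → 5
  ρ[h/c](S) → 5
  ρ[x/z](ρ[h/c](S)) → 5
  ρ[y/w](ρ[x/z](ρ[h/c](S))) → 5
  π[h,x,y](ρ[y/w](ρ[x/z](ρ[h/c](S)))) → 5
  (R − π[h,x,y](ρ[y/w](ρ[x/z](ρ[h/c](S))))) → 3
  S → 5
  ρ[h/c](S) → 5
  ρ[x/z](ρ[h/c](S)) → 5
  ρ[y/w](ρ[x/z](ρ[h/c](S))) → 5
  π[h,x,y](ρ[y/w](ρ[x/z](ρ[h/c](S)))) → 5
  ((R − π[h,x,y](ρ[y/w](ρ[x/z](ρ[h/c](S))))) ∪ π[h,x,y](ρ[y/w](ρ[x/z](ρ[h/c](S))))) → 8
E2 per-node cardinality:
  R → 3
  S → 5
  ρ[h/c](S) → 5
  ρ[x/z](ρ[h/c](S)) → 5
  ρ[y/w](ρ[x/z](ρ[h/c](S))) → 5
  π[h,x,y](ρ[y/w](ρ[x/z](ρ[h/c](S)))) → 5
  (R − π[h,x,y](ρ[y/w](ρ[x/z](ρ[h/c](S))))) → 3
  S → 5
  ρ[h/c](S) → 5
  ρ[x/z](ρ[h/c](S)) → 5
  ρ[y/w](ρ[x/z](ρ[h/c](S))) → 5
  π[h,x,y](ρ[y/w](ρ[x/z](ρ[h/c](S)))) → 5
  ((R − π[h,x,y](ρ[y/w](ρ[x/z](ρ[h/c](S))))) − π[h,x,y](ρ[y/w](ρ[x/z](ρ[h/c](S))))) → 3

E1 result:
h | x | y
1 | q | t
1 | t | t
2 | p | q
2 | p | t
3 | r | p
7 | q | t
7 | s | t
8 | q | p
E2 result:
h | x | y
1 | q | t
3 | r | p
8 | q | p
Witness: (7, 's', 't') appears 1× in E1 but 0× in E2.

no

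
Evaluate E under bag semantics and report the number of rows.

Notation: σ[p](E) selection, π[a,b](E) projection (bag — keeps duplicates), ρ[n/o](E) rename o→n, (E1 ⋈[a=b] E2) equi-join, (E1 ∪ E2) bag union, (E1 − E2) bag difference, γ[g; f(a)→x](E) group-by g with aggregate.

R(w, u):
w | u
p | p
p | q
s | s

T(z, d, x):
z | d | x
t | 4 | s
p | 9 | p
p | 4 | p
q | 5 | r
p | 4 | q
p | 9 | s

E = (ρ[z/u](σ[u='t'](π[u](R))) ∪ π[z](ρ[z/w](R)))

Per-node cardinality:
  R → 3
  π[u](R) → 3
  σ[u='t'](π[u](R)) → 0
  ρ[z/u](σ[u='t'](π[u](R))) → 0
  R → 3
  ρ[z/w](R) → 3
  π[z](ρ[z/w](R)) → 3
  (ρ[z/u](σ[u='t'](π[u](R))) ∪ π[z](ρ[z/w](R))) → 3

|E| = 3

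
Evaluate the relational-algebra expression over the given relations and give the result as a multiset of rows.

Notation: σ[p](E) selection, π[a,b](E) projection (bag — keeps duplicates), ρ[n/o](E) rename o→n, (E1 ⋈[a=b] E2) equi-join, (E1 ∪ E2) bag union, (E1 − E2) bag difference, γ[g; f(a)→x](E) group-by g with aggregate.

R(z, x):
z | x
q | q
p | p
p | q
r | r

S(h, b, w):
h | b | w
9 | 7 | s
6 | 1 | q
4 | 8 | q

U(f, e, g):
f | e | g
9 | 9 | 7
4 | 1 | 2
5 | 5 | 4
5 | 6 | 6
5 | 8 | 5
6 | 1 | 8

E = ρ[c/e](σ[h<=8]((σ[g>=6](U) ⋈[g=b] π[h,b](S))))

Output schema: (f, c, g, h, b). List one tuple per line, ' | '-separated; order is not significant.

Per-node cardinality:
  U → 6
  σ[g>=6](U) → 3
  S → 3
  π[h,b](S) → 3
  (σ[g>=6](U) ⋈[g=b] π[h,b](S)) → 2
  σ[h<=8]((σ[g>=6](U) ⋈[g=b] π[h,b](S))) → 1
  ρ[c/e](σ[h<=8]((σ[g>=6](U) ⋈[g=b] π[h,b](S)))) → 1

== RESULT ==
f | c | g | h | b
6 | 1 | 8 | 4 | 8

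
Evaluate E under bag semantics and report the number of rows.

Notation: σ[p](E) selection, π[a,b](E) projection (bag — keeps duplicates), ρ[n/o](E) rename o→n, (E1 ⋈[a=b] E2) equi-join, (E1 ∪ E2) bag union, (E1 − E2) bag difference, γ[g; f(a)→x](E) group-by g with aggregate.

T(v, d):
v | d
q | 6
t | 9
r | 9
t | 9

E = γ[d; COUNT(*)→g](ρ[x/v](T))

Subexpression sizes:
  T → 4
  ρ[x/v](T) → 4
  γ[d; COUNT(*)→g](ρ[x/v](T)) → 2

|E| = 2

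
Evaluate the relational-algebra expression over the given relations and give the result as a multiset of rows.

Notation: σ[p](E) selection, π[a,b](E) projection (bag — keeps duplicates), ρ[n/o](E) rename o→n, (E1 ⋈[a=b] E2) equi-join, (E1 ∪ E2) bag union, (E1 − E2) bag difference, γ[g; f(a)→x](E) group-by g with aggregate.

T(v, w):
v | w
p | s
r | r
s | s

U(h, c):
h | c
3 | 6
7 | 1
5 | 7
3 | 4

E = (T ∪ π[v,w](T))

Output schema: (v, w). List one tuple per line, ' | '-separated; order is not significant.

Row counts bottom-up:
  T → 3
  T → 3
  π[v,w](T) → 3
  (T ∪ π[v,w](T)) → 6

== RESULT ==
v | w
p | s
p | s
r | r
r | r
s | s
s | s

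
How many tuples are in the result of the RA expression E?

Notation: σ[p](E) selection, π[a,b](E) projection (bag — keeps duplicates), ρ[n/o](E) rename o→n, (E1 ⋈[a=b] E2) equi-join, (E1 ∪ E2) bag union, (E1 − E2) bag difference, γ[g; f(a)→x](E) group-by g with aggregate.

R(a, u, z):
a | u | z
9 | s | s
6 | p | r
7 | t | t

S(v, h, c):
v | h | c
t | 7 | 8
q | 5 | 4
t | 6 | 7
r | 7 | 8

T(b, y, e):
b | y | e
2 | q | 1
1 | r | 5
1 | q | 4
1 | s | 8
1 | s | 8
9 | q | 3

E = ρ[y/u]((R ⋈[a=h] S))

Stepwise |·|:
  R → 3
  S → 4
  (R ⋈[a=h] S) → 3
  ρ[y/u]((R ⋈[a=h] S)) → 3

|E| = 3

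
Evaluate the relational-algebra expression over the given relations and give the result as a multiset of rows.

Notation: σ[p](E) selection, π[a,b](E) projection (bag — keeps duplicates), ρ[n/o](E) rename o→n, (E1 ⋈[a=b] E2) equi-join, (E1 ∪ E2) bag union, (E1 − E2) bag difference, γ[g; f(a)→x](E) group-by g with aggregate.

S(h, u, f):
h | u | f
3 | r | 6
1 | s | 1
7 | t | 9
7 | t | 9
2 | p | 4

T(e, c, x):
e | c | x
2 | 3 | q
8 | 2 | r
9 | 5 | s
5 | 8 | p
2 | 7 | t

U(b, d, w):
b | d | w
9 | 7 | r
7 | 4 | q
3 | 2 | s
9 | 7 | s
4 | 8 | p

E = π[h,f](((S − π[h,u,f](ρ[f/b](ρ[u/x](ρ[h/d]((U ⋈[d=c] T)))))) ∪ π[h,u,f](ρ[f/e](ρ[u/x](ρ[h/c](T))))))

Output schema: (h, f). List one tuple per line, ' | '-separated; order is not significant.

Stepwise |·|:
  S → 5
  U → 5
  T → 5
  (U ⋈[d=c] T) → 4
  ρ[h/d]((U ⋈[d=c] T)) → 4
  ρ[u/x](ρ[h/d]((U ⋈[d=c] T))) → 4
  ρ[f/b](ρ[u/x](ρ[h/d]((U ⋈[d=c] T)))) → 4
  π[h,u,f](ρ[f/b](ρ[u/x](ρ[h/d]((U ⋈[d=c] T))))) → 4
  (S − π[h,u,f](ρ[f/b](ρ[u/x](ρ[h/d]((U ⋈[d=c] T)))))) → 3
  T → 5
  ρ[h/c](T) → 5
  ρ[u/x](ρ[h/c](T)) → 5
  ρ[f/e](ρ[u/x](ρ[h/c](T))) → 5
  π[h,u,f](ρ[f/e](ρ[u/x](ρ[h/c](T)))) → 5
  ((S − π[h,u,f](ρ[f/b](ρ[u/x](ρ[h/d]((U ⋈[d=c] T)))))) ∪ π[h,u,f](ρ[f/e](ρ[u/x](ρ[h/c](T))))) → 8
  π[h,f](((S − π[h,u,f](ρ[f/b](ρ[u/x](ρ[h/d]((U ⋈[d=c] T)))))) ∪ π[h,u,f](ρ[f/e](ρ[u/x](ρ[h/c](T)))))) → 8

== RESULT ==
h | f
1 | 1
2 | 4
2 | 8
3 | 2
3 | 6
5 | 9
7 | 2
8 | 5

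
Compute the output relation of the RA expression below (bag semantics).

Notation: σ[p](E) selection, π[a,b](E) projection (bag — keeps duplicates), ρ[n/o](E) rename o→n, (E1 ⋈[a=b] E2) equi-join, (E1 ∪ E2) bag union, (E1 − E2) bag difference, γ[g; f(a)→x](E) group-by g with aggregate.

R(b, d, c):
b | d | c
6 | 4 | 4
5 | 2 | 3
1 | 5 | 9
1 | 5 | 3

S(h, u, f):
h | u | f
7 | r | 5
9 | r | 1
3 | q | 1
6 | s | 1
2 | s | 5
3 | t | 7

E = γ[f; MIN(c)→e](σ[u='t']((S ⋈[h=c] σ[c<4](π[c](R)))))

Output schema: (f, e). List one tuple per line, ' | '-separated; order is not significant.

Row counts bottom-up:
  S → 6
  R → 4
  π[c](R) → 4
  σ[c<4](π[c](R)) → 2
  (S ⋈[h=c] σ[c<4](π[c](R))) → 4
  σ[u='t']((S ⋈[h=c] σ[c<4](π[c](R)))) → 2
  γ[f; MIN(c)→e](σ[u='t']((S ⋈[h=c] σ[c<4](π[c](R))))) → 1

== RESULT ==
f | e
7 | 3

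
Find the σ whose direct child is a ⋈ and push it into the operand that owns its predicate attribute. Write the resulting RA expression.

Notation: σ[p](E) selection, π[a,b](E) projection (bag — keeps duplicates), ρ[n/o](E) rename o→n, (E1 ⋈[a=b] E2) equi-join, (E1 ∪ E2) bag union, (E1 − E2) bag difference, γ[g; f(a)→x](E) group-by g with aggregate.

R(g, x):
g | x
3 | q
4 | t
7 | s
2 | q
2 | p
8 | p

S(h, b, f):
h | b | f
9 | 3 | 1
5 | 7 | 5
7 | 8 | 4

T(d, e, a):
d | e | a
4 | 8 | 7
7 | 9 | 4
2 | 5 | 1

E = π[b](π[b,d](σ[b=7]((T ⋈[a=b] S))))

σ filters on b, owned by the right side.
E' = π[b](π[b,d]((T ⋈[a=b] σ[b=7](S))))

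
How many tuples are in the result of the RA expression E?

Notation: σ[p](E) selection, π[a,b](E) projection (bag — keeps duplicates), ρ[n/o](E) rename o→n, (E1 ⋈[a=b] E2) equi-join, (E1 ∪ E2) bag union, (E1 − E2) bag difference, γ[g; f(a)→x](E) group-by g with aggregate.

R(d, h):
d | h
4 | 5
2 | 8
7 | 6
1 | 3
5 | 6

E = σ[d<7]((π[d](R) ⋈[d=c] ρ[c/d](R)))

Subexpression sizes:
  R → 5
  π[d](R) → 5
  R → 5
  ρ[c/d](R) → 5
  (π[d](R) ⋈[d=c] ρ[c/d](R)) → 5
  σ[d<7]((π[d](R) ⋈[d=c] ρ[c/d](R))) → 4

|E| = 4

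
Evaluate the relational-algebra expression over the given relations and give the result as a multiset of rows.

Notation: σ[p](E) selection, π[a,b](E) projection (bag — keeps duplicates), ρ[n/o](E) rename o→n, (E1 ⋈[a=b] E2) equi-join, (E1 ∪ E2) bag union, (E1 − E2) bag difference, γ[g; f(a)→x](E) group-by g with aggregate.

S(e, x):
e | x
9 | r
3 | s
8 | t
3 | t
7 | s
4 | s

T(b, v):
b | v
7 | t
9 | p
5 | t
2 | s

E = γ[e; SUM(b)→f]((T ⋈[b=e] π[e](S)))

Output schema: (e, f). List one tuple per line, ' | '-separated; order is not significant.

Stepwise |·|:
  T → 4
  S → 6
  π[e](S) → 6
  (T ⋈[b=e] π[e](S)) → 2
  γ[e; SUM(b)→f]((T ⋈[b=e] π[e](S))) → 2

== RESULT ==
e | f
7 | 7
9 | 9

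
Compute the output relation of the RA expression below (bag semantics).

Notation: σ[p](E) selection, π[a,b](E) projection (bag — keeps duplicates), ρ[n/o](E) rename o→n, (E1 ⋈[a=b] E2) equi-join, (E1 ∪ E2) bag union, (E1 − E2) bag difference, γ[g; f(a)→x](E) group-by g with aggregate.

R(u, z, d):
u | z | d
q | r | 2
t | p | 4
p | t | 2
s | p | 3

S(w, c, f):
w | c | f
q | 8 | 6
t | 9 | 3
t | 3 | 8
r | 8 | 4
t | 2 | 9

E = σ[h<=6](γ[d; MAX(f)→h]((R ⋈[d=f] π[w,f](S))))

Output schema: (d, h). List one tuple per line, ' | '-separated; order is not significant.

Subexpression sizes:
  R → 4
  S → 5
  π[w,f](S) → 5
  (R ⋈[d=f] π[w,f](S)) → 2
  γ[d; MAX(f)→h]((R ⋈[d=f] π[w,f](S))) → 2
  σ[h<=6](γ[d; MAX(f)→h]((R ⋈[d=f] π[w,f](S)))) → 2

== RESULT ==
d | h
3 | 3
4 | 4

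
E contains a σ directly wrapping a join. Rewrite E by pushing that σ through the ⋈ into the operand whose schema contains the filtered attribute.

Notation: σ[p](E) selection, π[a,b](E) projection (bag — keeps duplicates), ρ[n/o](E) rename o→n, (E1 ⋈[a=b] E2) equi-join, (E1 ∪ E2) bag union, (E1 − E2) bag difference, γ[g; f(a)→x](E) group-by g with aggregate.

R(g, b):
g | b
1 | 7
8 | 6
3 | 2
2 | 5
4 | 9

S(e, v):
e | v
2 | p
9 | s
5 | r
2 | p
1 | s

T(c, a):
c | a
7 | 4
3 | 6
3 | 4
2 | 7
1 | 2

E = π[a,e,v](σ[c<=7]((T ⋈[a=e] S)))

σ filters on c, owned by the left side.
E' = π[a,e,v]((σ[c<=7](T) ⋈[a=e] S))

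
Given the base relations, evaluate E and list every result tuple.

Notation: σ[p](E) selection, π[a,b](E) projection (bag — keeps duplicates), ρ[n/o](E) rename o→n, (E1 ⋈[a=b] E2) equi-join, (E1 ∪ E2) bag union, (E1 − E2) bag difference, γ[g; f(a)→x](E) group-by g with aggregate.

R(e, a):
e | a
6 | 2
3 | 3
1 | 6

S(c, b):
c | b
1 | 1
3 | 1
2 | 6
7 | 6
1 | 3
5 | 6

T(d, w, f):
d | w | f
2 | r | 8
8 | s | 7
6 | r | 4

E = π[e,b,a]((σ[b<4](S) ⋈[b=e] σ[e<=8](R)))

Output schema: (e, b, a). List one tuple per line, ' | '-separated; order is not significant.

Stepwise |·|:
  S → 6
  σ[b<4](S) → 3
  R → 3
  σ[e<=8](R) → 3
  (σ[b<4](S) ⋈[b=e] σ[e<=8](R)) → 3
  π[e,b,a]((σ[b<4](S) ⋈[b=e] σ[e<=8](R))) → 3

== RESULT ==
e | b | a
1 | 1 | 6
1 | 1 | 6
3 | 3 | 3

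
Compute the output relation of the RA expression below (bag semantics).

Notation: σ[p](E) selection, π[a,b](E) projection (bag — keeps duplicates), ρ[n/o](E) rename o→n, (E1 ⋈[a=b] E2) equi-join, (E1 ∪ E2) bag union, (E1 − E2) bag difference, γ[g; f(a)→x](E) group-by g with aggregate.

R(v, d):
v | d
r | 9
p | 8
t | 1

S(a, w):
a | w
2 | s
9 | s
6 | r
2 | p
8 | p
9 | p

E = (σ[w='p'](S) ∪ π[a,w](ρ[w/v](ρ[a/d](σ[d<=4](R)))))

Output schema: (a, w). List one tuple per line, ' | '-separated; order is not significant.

Subexpression sizes:
  S → 6
  σ[w='p'](S) → 3
  R → 3
  σ[d<=4](R) → 1
  ρ[a/d](σ[d<=4](R)) → 1
  ρ[w/v](ρ[a/d](σ[d<=4](R))) → 1
  π[a,w](ρ[w/v](ρ[a/d](σ[d<=4](R)))) → 1
  (σ[w='p'](S) ∪ π[a,w](ρ[w/v](ρ[a/d](σ[d<=4](R))))) → 4

== RESULT ==
a | w
1 | t
2 | p
8 | p
9 | p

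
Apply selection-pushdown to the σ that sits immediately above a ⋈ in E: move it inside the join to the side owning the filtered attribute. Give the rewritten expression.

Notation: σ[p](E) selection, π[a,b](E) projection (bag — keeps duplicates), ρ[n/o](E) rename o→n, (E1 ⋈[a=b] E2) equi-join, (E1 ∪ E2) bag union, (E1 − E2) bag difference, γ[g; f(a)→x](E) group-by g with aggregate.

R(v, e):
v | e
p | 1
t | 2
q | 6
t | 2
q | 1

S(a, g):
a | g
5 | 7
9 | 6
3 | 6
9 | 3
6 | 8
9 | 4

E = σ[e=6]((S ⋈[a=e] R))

σ filters on e, owned by the right side.
E' = (S ⋈[a=e] σ[e=6](R))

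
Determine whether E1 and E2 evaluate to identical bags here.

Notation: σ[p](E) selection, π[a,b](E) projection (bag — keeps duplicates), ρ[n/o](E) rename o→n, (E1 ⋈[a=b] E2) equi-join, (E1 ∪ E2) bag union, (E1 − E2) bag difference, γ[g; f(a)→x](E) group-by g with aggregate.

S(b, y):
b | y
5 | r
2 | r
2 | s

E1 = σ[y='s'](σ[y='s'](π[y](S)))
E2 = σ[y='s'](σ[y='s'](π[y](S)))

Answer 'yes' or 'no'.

E1 row counts bottom-up:
  S → 3
  π[y](S) → 3
  σ[y='s'](π[y](S)) → 1
  σ[y='s'](σ[y='s'](π[y](S))) → 1
E2 row counts bottom-up:
  S → 3
  π[y](S) → 3
  σ[y='s'](π[y](S)) → 1
  σ[y='s'](σ[y='s'](π[y](S))) → 1

E1 and E2 produce the same multiset:
y
s

yes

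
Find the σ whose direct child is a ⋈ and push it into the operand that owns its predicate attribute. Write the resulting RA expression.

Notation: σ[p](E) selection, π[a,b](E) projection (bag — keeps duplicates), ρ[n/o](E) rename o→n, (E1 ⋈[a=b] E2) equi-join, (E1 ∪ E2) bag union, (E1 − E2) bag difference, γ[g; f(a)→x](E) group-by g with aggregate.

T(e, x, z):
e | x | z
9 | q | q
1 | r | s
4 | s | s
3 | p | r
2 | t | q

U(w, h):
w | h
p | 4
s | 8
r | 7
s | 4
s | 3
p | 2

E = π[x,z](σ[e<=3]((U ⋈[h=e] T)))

σ filters on e, owned by the right side.
E' = π[x,z]((U ⋈[h=e] σ[e<=3](T)))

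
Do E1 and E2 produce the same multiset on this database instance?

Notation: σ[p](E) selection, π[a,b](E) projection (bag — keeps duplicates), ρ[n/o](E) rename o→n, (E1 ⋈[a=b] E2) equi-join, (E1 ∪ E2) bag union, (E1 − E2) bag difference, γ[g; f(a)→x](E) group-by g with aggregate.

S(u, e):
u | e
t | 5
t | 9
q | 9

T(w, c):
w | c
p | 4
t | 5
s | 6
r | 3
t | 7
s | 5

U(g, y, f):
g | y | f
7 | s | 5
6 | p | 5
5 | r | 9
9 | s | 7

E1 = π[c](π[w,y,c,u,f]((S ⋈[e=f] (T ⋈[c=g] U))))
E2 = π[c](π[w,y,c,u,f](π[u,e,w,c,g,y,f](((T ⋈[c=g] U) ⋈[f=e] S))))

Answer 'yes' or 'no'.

E1 per-node cardinality:
  S → 3
  T → 6
  U → 4
  (T ⋈[c=g] U) → 4
  (S ⋈[e=f] (T ⋈[c=g] U)) → 6
  π[w,y,c,u,f]((S ⋈[e=f] (T ⋈[c=g] U))) → 6
  π[c](π[w,y,c,u,f]((S ⋈[e=f] (T ⋈[c=g] U)))) → 6
E2 per-node cardinality:
  T → 6
  U → 4
  (T ⋈[c=g] U) → 4
  S → 3
  ((T ⋈[c=g] U) ⋈[f=e] S) → 6
  π[u,e,w,c,g,y,f](((T ⋈[c=g] U) ⋈[f=e] S)) → 6
  π[w,y,c,u,f](π[u,e,w,c,g,y,f](((T ⋈[c=g] U) ⋈[f=e] S))) → 6
  π[c](π[w,y,c,u,f](π[u,e,w,c,g,y,f](((T ⋈[c=g] U) ⋈[f=e] S)))) → 6

E1 and E2 produce the same multiset:
c
5
5
5
5
6
7

yes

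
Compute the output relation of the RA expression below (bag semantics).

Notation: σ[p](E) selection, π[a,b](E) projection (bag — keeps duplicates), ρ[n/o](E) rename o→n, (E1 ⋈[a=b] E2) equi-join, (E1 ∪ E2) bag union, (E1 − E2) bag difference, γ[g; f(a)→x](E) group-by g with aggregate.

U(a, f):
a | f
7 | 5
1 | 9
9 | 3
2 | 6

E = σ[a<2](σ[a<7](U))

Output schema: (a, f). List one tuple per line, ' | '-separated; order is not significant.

Subexpression sizes:
  U → 4
  σ[a<7](U) → 2
  σ[a<2](σ[a<7](U)) → 1

== RESULT ==
a | f
1 | 9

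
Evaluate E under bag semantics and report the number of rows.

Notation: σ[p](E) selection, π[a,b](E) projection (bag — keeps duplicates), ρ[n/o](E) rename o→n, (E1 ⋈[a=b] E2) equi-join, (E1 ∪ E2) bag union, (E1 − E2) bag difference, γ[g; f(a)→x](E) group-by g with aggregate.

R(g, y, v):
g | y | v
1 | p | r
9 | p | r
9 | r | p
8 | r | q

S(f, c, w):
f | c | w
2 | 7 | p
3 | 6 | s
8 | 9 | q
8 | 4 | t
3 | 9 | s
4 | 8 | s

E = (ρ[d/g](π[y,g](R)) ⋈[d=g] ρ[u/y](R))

Row counts bottom-up:
  R → 4
  π[y,g](R) → 4
  ρ[d/g](π[y,g](R)) → 4
  R → 4
  ρ[u/y](R) → 4
  (ρ[d/g](π[y,g](R)) ⋈[d=g] ρ[u/y](R)) → 6

|E| = 6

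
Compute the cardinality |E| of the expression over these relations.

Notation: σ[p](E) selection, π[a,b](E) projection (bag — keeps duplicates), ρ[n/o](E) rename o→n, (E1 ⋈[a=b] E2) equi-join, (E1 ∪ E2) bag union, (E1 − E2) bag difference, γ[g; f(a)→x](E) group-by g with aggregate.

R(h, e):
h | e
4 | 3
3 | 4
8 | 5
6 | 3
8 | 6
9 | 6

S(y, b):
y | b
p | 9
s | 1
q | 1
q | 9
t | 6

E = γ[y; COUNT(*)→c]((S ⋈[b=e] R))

Per-node cardinality:
  S → 5
  R → 6
  (S ⋈[b=e] R) → 2
  γ[y; COUNT(*)→c]((S ⋈[b=e] R)) → 1

|E| = 1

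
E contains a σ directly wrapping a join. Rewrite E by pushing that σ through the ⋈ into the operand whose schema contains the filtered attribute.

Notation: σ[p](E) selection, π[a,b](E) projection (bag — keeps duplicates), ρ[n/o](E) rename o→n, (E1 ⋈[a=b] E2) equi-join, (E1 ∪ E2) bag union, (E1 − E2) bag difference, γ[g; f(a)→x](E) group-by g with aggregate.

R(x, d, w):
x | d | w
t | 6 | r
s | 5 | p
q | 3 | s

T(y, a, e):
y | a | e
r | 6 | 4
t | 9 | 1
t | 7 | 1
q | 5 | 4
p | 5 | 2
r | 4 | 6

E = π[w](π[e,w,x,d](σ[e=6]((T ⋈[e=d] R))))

σ filters on e, owned by the left side.
E' = π[w](π[e,w,x,d]((σ[e=6](T) ⋈[e=d] R)))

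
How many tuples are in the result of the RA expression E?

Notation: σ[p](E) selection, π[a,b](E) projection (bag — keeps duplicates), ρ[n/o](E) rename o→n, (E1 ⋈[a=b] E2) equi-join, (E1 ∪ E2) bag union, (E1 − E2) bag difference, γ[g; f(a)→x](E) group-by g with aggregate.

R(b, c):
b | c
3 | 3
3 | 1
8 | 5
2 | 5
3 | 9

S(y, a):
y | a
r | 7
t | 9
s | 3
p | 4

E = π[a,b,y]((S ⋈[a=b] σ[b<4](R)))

Row counts bottom-up:
  S → 4
  R → 5
  σ[b<4](R) → 4
  (S ⋈[a=b] σ[b<4](R)) → 3
  π[a,b,y]((S ⋈[a=b] σ[b<4](R))) → 3

|E| = 3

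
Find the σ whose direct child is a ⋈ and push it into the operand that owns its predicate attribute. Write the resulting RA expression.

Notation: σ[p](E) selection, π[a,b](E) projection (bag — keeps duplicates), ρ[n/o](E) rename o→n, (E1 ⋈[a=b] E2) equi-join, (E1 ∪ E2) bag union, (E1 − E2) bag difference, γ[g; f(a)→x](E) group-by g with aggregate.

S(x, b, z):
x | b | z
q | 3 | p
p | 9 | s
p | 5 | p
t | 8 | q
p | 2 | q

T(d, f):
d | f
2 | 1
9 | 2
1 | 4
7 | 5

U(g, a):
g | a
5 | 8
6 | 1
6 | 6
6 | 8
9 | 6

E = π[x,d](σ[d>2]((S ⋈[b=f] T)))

σ filters on d, owned by the right side.
E' = π[x,d]((S ⋈[b=f] σ[d>2](T)))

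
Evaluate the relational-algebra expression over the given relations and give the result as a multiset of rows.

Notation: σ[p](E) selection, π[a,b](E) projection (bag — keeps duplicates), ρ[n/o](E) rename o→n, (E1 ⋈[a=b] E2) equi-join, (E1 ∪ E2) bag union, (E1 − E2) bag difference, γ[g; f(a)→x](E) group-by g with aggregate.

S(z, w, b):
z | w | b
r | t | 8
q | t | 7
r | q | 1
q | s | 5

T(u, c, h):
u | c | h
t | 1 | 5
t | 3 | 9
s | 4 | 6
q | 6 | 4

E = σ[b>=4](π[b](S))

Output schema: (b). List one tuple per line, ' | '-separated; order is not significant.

Per-node cardinality:
  S → 4
  π[b](S) → 4
  σ[b>=4](π[b](S)) → 3

== RESULT ==
b
5
7
8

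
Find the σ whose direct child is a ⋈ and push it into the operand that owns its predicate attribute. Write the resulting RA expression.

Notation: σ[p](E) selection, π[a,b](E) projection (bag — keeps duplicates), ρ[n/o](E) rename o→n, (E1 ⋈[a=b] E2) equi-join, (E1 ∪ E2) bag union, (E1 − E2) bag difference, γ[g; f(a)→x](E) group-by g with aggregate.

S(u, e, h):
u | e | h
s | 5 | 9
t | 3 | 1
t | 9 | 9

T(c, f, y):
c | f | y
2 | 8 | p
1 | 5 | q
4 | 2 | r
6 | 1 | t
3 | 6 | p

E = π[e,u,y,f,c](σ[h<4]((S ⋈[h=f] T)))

σ filters on h, owned by the left side.
E' = π[e,u,y,f,c]((σ[h<4](S) ⋈[h=f] T))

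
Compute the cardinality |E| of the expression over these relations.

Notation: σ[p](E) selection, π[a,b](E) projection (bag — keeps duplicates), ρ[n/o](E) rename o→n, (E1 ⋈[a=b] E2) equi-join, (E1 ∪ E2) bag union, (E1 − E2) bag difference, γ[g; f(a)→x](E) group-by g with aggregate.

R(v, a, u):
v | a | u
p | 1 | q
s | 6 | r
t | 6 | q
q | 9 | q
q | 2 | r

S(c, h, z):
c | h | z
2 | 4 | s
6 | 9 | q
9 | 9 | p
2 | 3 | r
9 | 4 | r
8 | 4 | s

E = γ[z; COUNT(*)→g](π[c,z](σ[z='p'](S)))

Stepwise |·|:
  S → 6
  σ[z='p'](S) → 1
  π[c,z](σ[z='p'](S)) → 1
  γ[z; COUNT(*)→g](π[c,z](σ[z='p'](S))) → 1

|E| = 1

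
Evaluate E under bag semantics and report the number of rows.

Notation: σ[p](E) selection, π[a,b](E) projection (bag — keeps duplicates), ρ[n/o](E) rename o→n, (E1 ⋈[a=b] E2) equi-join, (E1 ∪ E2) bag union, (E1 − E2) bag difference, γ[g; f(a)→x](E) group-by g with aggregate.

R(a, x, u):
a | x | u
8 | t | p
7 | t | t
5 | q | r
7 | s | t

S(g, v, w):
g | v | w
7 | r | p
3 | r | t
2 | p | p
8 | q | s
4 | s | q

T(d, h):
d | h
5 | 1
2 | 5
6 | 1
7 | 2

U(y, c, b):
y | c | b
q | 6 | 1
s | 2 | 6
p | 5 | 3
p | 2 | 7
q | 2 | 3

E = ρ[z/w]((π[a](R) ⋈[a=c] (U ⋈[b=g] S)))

Subexpression sizes:
  R → 4
  π[a](R) → 4
  U → 5
  S → 5
  (U ⋈[b=g] S) → 3
  (π[a](R) ⋈[a=c] (U ⋈[b=g] S)) → 1
  ρ[z/w]((π[a](R) ⋈[a=c] (U ⋈[b=g] S))) → 1

|E| = 1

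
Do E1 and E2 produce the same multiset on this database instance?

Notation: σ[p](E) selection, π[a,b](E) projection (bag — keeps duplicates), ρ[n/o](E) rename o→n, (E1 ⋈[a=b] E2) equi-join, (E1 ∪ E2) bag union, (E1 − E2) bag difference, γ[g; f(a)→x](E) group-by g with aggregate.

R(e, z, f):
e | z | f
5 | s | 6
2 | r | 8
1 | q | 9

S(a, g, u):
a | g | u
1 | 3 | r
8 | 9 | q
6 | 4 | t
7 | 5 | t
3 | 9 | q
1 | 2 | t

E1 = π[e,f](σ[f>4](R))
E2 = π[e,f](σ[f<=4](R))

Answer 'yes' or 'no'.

E1 per-node cardinality:
  R → 3
  σ[f>4](R) → 3
  π[e,f](σ[f>4](R)) → 3
E2 per-node cardinality:
  R → 3
  σ[f<=4](R) → 0
  π[e,f](σ[f<=4](R)) → 0

E1 result:
e | f
1 | 9
2 | 8
5 | 6
E2 result:
e | f
(0 rows)
Witness: (5, 6) appears 1× in E1 but 0× in E2.

no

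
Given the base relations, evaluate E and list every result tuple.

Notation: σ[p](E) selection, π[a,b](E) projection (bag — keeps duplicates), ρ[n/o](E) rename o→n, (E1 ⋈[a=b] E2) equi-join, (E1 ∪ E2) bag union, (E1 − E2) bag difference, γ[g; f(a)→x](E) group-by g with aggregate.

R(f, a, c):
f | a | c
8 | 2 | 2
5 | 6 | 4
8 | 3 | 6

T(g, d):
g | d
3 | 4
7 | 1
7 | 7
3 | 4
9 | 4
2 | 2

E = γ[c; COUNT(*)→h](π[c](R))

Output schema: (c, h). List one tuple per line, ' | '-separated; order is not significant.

Subexpression sizes:
  R → 3
  π[c](R) → 3
  γ[c; COUNT(*)→h](π[c](R)) → 3

== RESULT ==
c | h
2 | 1
4 | 1
6 | 1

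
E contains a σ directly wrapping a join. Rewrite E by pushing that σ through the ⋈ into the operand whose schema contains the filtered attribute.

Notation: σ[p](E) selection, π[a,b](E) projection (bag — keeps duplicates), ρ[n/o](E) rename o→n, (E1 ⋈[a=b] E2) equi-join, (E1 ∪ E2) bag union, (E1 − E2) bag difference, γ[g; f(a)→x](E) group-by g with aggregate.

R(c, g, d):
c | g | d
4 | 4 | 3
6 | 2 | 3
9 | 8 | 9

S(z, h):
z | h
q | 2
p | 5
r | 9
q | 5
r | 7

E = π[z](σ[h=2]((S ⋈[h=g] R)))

σ filters on h, owned by the left side.
E' = π[z]((σ[h=2](S) ⋈[h=g] R))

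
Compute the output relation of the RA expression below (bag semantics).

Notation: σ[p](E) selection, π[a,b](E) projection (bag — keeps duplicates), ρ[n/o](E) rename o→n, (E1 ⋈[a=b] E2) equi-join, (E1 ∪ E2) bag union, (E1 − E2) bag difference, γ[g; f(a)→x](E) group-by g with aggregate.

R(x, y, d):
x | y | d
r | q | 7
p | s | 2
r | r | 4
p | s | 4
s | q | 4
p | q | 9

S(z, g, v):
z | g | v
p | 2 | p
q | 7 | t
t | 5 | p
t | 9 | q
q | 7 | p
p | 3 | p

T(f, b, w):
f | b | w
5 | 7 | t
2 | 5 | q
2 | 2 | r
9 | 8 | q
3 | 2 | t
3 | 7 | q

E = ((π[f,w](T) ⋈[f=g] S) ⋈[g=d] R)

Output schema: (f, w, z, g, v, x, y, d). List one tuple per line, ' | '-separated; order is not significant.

Per-node cardinality:
  T → 6
  π[f,w](T) → 6
  S → 6
  (π[f,w](T) ⋈[f=g] S) → 6
  R → 6
  ((π[f,w](T) ⋈[f=g] S) ⋈[g=d] R) → 3

== RESULT ==
f | w | z | g | v | x | y | d
2 | q | p | 2 | p | p | s | 2
2 | r | p | 2 | p | p | s | 2
9 | q | t | 9 | q | p | q | 9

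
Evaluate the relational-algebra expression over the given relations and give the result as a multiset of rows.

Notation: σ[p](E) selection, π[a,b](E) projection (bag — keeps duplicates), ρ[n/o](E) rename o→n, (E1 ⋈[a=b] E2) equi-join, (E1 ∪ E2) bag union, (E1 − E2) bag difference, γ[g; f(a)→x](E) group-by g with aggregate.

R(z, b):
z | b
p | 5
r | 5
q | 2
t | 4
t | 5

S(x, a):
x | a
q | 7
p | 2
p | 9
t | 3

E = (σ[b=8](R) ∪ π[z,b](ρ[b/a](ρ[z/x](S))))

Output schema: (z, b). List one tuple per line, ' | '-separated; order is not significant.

Subexpression sizes:
  R → 5
  σ[b=8](R) → 0
  S → 4
  ρ[z/x](S) → 4
  ρ[b/a](ρ[z/x](S)) → 4
  π[z,b](ρ[b/a](ρ[z/x](S))) → 4
  (σ[b=8](R) ∪ π[z,b](ρ[b/a](ρ[z/x](S)))) → 4

== RESULT ==
z | b
p | 2
p | 9
q | 7
t | 3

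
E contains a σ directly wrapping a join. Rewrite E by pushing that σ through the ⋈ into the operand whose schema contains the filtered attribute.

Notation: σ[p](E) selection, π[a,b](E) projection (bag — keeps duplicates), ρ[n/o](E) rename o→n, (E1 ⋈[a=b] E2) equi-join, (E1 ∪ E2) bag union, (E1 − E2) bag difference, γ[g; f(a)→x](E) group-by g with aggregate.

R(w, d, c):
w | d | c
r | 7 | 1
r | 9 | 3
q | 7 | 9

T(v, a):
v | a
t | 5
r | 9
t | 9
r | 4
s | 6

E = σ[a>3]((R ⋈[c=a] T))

σ filters on a, owned by the right side.
E' = (R ⋈[c=a] σ[a>3](T))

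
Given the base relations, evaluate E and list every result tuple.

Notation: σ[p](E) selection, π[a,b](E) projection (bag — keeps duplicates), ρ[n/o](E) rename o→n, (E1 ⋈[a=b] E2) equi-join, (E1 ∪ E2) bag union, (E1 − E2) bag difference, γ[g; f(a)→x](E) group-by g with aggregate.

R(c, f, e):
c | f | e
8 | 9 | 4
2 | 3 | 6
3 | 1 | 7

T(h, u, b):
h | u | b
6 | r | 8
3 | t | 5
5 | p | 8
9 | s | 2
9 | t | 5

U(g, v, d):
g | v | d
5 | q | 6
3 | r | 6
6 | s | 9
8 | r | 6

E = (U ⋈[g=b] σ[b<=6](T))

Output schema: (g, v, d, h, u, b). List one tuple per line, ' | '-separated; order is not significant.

Stepwise |·|:
  U → 4
  T → 5
  σ[b<=6](T) → 3
  (U ⋈[g=b] σ[b<=6](T)) → 2

== RESULT ==
g | v | d | h | u | b
5 | q | 6 | 3 | t | 5
5 | q | 6 | 9 | t | 5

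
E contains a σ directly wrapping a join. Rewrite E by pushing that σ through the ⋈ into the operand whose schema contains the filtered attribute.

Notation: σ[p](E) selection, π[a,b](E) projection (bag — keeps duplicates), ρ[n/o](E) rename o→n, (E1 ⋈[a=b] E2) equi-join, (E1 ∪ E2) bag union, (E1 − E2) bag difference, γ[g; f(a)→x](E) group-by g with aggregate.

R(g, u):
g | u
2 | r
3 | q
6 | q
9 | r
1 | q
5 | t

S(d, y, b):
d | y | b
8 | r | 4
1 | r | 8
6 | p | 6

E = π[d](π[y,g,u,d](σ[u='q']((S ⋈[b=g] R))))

σ filters on u, owned by the right side.
E' = π[d](π[y,g,u,d]((S ⋈[b=g] σ[u='q'](R))))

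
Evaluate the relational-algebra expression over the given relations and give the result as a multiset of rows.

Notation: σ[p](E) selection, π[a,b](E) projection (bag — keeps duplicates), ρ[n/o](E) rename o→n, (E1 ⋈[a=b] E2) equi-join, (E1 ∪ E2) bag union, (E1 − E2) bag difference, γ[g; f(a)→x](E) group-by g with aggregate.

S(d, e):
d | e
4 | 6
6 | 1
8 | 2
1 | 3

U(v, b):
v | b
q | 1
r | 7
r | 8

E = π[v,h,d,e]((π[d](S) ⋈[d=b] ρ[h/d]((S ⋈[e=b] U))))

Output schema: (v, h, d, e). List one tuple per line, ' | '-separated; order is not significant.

Row counts bottom-up:
  S → 4
  π[d](S) → 4
  S → 4
  U → 3
  (S ⋈[e=b] U) → 1
  ρ[h/d]((S ⋈[e=b] U)) → 1
  (π[d](S) ⋈[d=b] ρ[h/d]((S ⋈[e=b] U))) → 1
  π[v,h,d,e]((π[d](S) ⋈[d=b] ρ[h/d]((S ⋈[e=b] U)))) → 1

== RESULT ==
v | h | d | e
q | 6 | 1 | 1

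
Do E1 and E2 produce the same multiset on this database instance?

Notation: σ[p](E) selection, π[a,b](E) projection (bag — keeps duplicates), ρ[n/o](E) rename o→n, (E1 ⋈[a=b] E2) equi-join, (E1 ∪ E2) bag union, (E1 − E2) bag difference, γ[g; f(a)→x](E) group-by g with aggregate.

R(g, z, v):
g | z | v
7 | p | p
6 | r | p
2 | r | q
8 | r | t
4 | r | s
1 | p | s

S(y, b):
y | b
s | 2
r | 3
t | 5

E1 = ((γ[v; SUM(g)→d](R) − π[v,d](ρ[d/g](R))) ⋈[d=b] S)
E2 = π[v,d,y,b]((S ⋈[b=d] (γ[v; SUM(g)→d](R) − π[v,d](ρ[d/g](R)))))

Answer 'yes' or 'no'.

E1 row counts bottom-up:
  R → 6
  γ[v; SUM(g)→d](R) → 4
  R → 6
  ρ[d/g](R) → 6
  π[v,d](ρ[d/g](R)) → 6
  (γ[v; SUM(g)→d](R) − π[v,d](ρ[d/g](R))) → 2
  S → 3
  ((γ[v; SUM(g)→d](R) − π[v,d](ρ[d/g](R))) ⋈[d=b] S) → 1
E2 row counts bottom-up:
  S → 3
  R → 6
  γ[v; SUM(g)→d](R) → 4
  R → 6
  ρ[d/g](R) → 6
  π[v,d](ρ[d/g](R)) → 6
  (γ[v; SUM(g)→d](R) − π[v,d](ρ[d/g](R))) → 2
  (S ⋈[b=d] (γ[v; SUM(g)→d](R) − π[v,d](ρ[d/g](R)))) → 1
  π[v,d,y,b]((S ⋈[b=d] (γ[v; SUM(g)→d](R) − π[v,d](ρ[d/g](R))))) → 1

E1 and E2 produce the same multiset:
v | d | y | b
s | 5 | t | 5

yes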